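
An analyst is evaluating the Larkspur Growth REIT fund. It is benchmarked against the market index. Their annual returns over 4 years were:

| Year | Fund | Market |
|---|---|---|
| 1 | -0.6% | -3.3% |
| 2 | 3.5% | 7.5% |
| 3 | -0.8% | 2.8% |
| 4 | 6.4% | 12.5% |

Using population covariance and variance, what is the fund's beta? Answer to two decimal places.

0.47

r̄p = 2.1250%,  r̄m = 4.8750%
Cov = Σ(rp − r̄p)(rm − r̄m) / 4 = 16.1381
Var(rm) = Σ(rm − r̄m)² / 4 = 34.0419
β = Cov / Var = 16.1381 / 34.0419 = 0.4741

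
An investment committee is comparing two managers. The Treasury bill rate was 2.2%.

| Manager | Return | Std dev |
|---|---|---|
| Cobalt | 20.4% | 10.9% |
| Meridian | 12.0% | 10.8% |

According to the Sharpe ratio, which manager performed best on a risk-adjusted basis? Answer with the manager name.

Cobalt: Sharpe ratio = (20.4% − 2.2%) / 10.9% = 1.670
Meridian: Sharpe ratio = (12.0% − 2.2%) / 10.8% = 0.907
Highest: Cobalt (1.670).

Cobalt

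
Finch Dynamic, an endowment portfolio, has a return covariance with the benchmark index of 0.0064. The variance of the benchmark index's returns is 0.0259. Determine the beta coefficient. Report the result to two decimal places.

0.25

β = Cov(Rp, Rm) / Var(Rm) = 0.0064 / 0.0259 = 0.2471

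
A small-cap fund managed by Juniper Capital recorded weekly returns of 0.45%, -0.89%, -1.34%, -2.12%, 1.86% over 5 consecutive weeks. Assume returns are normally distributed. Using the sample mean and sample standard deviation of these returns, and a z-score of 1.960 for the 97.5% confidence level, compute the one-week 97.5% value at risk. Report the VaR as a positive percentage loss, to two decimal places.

3.49

Mean return μ = -2.040 / 5 = -0.4080%
Σ(r − μ)² = (0.45 − (-0.4080))² + (-0.89 − (-0.4080))² + … = 9.9119
sample σ = √(9.9119 / 4) = √2.4780 = 1.5742%
VaR = −(μ − z·σ) = −(-0.4080 − 1.960 × 1.5742) = −(-3.4934) = 3.4934%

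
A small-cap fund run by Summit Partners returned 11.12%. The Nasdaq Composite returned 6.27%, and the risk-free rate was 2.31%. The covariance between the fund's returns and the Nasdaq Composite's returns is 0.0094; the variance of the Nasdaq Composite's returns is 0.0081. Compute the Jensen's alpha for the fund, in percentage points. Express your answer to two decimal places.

4.21

β = Cov / Var = 0.0094 / 0.0081 = 1.1605
E[R] = Rf + β(Rm − Rf) = 2.31% + 1.1605 × (6.27% − 2.31%) = 6.9056%
α = Rp − E[R] = 11.12% − 6.9056% = 4.2144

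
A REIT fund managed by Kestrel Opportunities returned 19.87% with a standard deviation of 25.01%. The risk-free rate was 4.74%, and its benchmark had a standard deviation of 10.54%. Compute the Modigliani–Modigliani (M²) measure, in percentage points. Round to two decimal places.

11.12

Sharpe = (Rp − Rf) / σp = (19.87% − 4.74%) / 25.01% = 0.6050
M² = Rf + Sharpe × σm = 4.74% + 0.6050 × 10.54% = 11.1167%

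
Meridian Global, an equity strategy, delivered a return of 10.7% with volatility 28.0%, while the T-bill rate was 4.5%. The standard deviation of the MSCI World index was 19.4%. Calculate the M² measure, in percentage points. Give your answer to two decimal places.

Sharpe = (Rp − Rf) / σp = (10.7% − 4.5%) / 28.0% = 0.2214
M² = Rf + Sharpe × σm = 4.5% + 0.2214 × 19.4% = 8.7952%

8.80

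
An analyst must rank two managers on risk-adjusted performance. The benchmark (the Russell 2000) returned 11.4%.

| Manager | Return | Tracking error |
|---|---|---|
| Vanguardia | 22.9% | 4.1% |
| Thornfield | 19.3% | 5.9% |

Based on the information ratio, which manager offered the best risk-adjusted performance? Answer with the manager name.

Vanguardia

Vanguardia: IR = (22.9% − 11.4%) / 4.1% = 2.805
Thornfield: IR = (19.3% − 11.4%) / 5.9% = 1.339
Highest: Vanguardia (2.805).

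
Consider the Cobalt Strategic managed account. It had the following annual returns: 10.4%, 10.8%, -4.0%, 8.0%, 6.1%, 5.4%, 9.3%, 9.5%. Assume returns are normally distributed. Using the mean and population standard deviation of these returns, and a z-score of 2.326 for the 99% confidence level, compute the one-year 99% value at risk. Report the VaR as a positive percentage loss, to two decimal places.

μ = (10.4 + 10.8 − 4 + 8 + 6.1 + 5.4 + 9.3 + 9.5) / 8 = 55.50 / 8 = 6.9375%
Population std dev = √[162.8788 / 8] = 4.5122%
VaR = −(μ − z·σ) = −(6.9375 − 2.326 × 4.5122) = −(-3.5579) = 3.5579%

3.56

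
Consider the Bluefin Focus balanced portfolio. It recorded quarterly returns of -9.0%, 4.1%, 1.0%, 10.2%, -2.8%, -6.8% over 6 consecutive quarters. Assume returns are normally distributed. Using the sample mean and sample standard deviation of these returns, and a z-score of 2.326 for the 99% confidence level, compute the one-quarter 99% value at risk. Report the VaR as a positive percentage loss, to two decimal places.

17.16

r̄ = (-9 + 4.1 + 1 + 10.2 − 2.8 − 6.8) / 6 = -3.30 / 6 = -0.5500%
Σ(r − r̄)² = (-9 − (-0.5500))² + (4.1 − (-0.5500))² + … = 255.1150
σ = √[255.1150 / 5] = 7.1430%
VaR = −(r̄ − z·σ) = −(-0.5500 − 2.326 × 7.1430) = −(-17.1646) = 17.1646%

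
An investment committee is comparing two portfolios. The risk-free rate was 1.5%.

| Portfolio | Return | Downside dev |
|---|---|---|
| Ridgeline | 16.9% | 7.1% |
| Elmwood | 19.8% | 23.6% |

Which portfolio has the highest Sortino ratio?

Ridgeline

Ridgeline: Sortino ratio = (16.9% − 1.5%) / 7.1% = 2.169
Elmwood: Sortino ratio = (19.8% − 1.5%) / 23.6% = 0.775
Highest: Ridgeline (2.169).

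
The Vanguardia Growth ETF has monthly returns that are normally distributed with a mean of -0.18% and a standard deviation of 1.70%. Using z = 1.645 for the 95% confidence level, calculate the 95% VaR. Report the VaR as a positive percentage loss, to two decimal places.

VaR (as % loss) = −(μ − z·σ) = −(-0.18% − 1.645 × 1.70%) = −(-2.9765%) = 2.9765%

2.98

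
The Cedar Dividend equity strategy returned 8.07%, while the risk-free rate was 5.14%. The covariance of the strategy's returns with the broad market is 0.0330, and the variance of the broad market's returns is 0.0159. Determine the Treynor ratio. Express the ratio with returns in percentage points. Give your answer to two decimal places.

β = Cov / Var = 0.0330 / 0.0159 = 2.0755
Treynor = (Rp − Rf) / β = (8.07% − 5.14%) / 2.0755 = 2.93 / 2.0755 = 1.4117

1.41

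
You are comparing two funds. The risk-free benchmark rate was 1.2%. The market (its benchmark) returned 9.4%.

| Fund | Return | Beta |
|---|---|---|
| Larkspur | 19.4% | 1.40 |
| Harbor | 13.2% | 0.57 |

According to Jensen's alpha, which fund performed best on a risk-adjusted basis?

Harbor

Larkspur: α = 19.4% − [1.2% + 1.40 × (9.4% − 1.2%)] = 6.720
Harbor: α = 13.2% − [1.2% + 0.57 × (9.4% − 1.2%)] = 7.326
Highest: Harbor (7.326).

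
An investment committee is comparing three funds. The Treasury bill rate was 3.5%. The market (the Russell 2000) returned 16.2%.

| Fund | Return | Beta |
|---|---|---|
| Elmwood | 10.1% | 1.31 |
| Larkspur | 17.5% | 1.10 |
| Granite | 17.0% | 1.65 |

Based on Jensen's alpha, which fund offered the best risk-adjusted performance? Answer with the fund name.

Elmwood: α = 10.1% − [3.5% + 1.31 × (16.2% − 3.5%)] = -10.037
Larkspur: α = 17.5% − [3.5% + 1.10 × (16.2% − 3.5%)] = 0.030
Granite: α = 17.0% − [3.5% + 1.65 × (16.2% − 3.5%)] = -7.455
Highest: Larkspur (0.030).

Larkspur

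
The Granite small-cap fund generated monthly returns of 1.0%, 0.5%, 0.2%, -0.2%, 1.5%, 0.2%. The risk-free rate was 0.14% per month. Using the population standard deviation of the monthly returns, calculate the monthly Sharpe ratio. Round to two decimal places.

0.70

r̄ = (1 + 0.5 + 0.2 − 0.2 + 1.5 + 0.2) / 6 = 0.5333%
Population std dev = √[1.9133 / 6] = 0.5647%
Sharpe = (r̄ − rf) / σ = (0.5333 − 0.14) / 0.5647 = 0.3933 / 0.5647 = 0.6965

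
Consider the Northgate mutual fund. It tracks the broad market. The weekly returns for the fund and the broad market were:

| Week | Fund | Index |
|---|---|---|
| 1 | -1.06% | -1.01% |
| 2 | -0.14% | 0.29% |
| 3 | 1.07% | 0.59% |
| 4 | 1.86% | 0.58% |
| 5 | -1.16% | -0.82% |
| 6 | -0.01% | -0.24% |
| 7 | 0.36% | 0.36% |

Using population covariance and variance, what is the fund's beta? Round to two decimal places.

r̄p = 0.1314%,  r̄m = -0.0357%
Cov = Σ(rp − r̄p)(rm − r̄m) / 7 = 0.5509
Var(rm) = Σ(rm − r̄m)² / 7 = 0.3771
β = Cov / Var = 0.5509 / 0.3771 = 1.4609

1.46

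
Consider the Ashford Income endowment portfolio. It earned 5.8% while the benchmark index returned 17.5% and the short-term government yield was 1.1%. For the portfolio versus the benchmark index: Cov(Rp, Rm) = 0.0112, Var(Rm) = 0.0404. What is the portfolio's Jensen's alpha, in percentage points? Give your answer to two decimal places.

β = Cov / Var = 0.0112 / 0.0404 = 0.2772
E[R] = Rf + β(Rm − Rf) = 1.1% + 0.2772 × (17.5% − 1.1%) = 5.6461%
α = Rp − E[R] = 5.8% − 5.6461% = 0.1539

0.15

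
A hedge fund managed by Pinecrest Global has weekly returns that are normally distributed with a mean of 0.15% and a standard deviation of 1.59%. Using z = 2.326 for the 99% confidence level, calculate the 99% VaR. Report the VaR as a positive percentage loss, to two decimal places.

3.55

VaR (as % loss) = −(μ − z·σ) = −(0.15% − 2.326 × 1.59%) = −(-3.54834%) = 3.54834%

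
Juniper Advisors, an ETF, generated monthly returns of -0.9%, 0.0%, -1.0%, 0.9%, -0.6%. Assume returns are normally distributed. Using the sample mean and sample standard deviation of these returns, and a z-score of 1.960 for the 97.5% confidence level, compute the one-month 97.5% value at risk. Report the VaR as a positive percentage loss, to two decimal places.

1.86

Mean return r̄ = -1.60 / 5 = -0.3200%
Σ(r − r̄)² = (-0.9 − (-0.3200))² + (0 − (-0.3200))² + … = 2.4680
σ = √[2.4680 / 4] = 0.7855%
VaR = −(r̄ − z·σ) = −(-0.3200 − 1.960 × 0.7855) = −(-1.8596) = 1.8596%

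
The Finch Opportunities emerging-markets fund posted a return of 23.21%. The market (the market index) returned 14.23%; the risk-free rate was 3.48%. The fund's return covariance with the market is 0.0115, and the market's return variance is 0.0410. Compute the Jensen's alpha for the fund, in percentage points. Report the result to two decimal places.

β = Cov / Var = 0.0115 / 0.0410 = 0.2805
E[R] = Rf + β(Rm − Rf) = 3.48% + 0.2805 × (14.23% − 3.48%) = 6.4954%
α = Rp − E[R] = 23.21% − 6.4954% = 16.7146

16.71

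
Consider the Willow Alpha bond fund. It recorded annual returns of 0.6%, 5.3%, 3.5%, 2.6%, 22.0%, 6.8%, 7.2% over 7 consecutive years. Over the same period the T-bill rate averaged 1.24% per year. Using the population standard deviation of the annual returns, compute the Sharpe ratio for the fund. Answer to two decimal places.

r̄ = (0.6 + 5.3 + 3.5 + 2.6 + 22 + 6.8 + 7.2) / 7 = 48.00 / 7 = 6.8571%
Population σ = √[Σ(r − r̄)² / 7] = √[300.3971 / 7] = √42.9139 = 6.5509%
Sharpe = (r̄ − rf) / σ = (6.8571 − 1.24) / 6.5509 = 5.6171 / 6.5509 = 0.8575

0.86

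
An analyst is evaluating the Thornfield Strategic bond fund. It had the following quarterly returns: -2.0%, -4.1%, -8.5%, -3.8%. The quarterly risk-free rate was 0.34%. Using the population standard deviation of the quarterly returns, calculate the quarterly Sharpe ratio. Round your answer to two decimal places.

Mean return r̄ = -18.40 / 4 = -4.6000%
Σ(r − r̄)² = 22.8600; population σ = √(22.8600/4) = 2.3906%
Sharpe = (r̄ − rf) / σ = (-4.6000 − 0.34) / 2.3906 = -4.9400 / 2.3906 = -2.0664

-2.07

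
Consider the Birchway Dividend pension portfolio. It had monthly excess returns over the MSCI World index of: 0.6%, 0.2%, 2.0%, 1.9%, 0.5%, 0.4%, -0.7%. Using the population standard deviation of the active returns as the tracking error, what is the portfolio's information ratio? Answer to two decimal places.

μ = (0.6 + 0.2 + 2 + 1.9 + 0.5 + 0.4 − 0.7) / 7 = 0.7000%
Σ(r − μ)² = (0.6 − 0.7000)² + (0.2 − 0.7000)² + … = 5.4800
population σ = √(5.4800 / 7) = √0.7829 = 0.8848%
IR = μ / tracking error = 0.7000 / 0.8848 = 0.7911

0.79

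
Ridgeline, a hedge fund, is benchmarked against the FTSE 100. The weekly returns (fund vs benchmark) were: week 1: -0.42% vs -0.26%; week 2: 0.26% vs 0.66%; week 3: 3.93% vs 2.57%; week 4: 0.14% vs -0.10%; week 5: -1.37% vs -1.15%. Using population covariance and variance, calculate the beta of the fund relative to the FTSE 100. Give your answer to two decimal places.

r̄p = 0.5080%,  r̄m = 0.3440%
Cov = Σ(rp − r̄p)(rm − r̄m) / 5 = 2.2137
Var(rm) = Σ(rm − r̄m)² / 5 = 1.5698
β = Cov / Var = 2.2137 / 1.5698 = 1.4102

1.41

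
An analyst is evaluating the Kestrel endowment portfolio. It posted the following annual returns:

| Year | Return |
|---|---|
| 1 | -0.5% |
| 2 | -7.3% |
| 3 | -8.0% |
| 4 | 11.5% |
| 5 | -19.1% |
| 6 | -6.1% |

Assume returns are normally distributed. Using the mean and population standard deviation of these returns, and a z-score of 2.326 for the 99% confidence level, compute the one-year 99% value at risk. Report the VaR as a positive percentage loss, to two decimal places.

26.29

Mean return μ = -29.50 / 6 = -4.9167%
Population std dev = √[506.7683 / 6] = 9.1903%
VaR = −(μ − z·σ) = −(-4.9167 − 2.326 × 9.1903) = −(-26.2933) = 26.2933%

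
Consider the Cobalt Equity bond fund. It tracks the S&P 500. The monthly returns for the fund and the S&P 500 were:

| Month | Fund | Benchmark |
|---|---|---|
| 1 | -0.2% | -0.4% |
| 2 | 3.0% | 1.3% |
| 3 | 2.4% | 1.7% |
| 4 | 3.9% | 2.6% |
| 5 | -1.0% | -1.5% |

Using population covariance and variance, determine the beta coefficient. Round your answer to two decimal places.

r̄p = 1.6200%,  r̄m = 0.7400%
Cov = Σ(rp − r̄p)(rm − r̄m) / 5 = 2.7412
Var(rm) = Σ(rm − r̄m)² / 5 = 2.2024
β = Cov / Var = 2.7412 / 2.2024 = 1.2446

1.24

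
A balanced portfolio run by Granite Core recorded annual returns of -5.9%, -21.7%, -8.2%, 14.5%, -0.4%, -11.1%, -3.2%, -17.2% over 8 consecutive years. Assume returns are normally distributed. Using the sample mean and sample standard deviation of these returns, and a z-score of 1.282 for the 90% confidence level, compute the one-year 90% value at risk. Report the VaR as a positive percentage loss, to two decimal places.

Mean return μ = -53.20 / 8 = -6.6500%
Σ(r − μ)² = (-5.9 − (-6.6500))² + (-21.7 − (-6.6500))² + … = 858.8600
sample σ = √(858.8600 / 7) = √122.6943 = 11.0767%
VaR = −(μ − z·σ) = −(-6.6500 − 1.282 × 11.0767) = −(-20.8503) = 20.8503%

20.85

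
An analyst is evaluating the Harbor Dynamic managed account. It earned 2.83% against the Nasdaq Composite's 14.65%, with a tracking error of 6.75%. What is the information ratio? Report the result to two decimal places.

-1.75

IR = (Rp − Rb) / TE = (2.83% − 14.65%) / 6.75% = -11.82% / 6.75% = -1.7511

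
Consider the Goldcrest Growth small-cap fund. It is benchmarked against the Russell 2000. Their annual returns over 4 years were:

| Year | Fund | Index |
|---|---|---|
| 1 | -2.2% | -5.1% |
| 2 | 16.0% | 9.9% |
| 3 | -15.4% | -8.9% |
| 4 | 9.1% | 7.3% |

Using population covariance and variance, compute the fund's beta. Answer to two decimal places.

1.45

r̄p = 1.8750%,  r̄m = 0.8000%
Cov = Σ(rp − r̄p)(rm − r̄m) / 4 = 91.7775
Var(rm) = Σ(rm − r̄m)² / 4 = 63.4900
β = Cov / Var = 91.7775 / 63.4900 = 1.4455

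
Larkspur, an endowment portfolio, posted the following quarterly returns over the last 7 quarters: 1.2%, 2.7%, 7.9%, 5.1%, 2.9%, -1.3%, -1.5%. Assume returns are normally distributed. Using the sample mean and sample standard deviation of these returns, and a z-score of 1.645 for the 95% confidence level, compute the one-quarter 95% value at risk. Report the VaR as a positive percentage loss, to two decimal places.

3.12

r̄ = (1.2 + 2.7 + 7.9 + 5.1 + 2.9 − 1.3 − 1.5) / 7 = 17.00 / 7 = 2.4286%
Σ(r − r̄)² = (1.2 − 2.4286)² + (2.7 − 2.4286)² + … = 68.2143
σ = √[68.2143 / 6] = 3.3718%
VaR = −(r̄ − z·σ) = −(2.4286 − 1.645 × 3.3718) = −(-3.1180) = 3.1180%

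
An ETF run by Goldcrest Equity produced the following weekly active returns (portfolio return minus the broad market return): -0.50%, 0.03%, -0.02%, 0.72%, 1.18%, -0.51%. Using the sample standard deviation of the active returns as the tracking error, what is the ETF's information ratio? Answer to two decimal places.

r̄ = (-0.5 + 0.03 − 0.02 + 0.72 + 1.18 − 0.51) / 6 = 0.900 / 6 = 0.1500%
Σ(r − r̄)² = (-0.5 − 0.1500)² + (0.03 − 0.1500)² + … = 2.2872
σ = √[2.2872 / 5] = 0.6763%
IR = r̄ / tracking error = 0.1500 / 0.6763 = 0.2218

0.22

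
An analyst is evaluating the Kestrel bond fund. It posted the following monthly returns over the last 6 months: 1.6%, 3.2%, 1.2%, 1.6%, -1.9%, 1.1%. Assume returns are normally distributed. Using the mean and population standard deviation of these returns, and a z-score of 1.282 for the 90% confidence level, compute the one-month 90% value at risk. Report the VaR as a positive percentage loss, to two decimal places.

Mean return μ = 6.80 / 6 = 1.1333%
Σ(r − μ)² = 13.9133; population σ = √(13.9133/6) = 1.5228%
VaR = −(μ − z·σ) = −(1.1333 − 1.282 × 1.5228) = −(-0.8189) = 0.8189%

0.82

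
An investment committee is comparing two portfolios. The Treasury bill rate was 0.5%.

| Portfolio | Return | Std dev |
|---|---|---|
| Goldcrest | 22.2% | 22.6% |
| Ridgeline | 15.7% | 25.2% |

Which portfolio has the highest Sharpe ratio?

Goldcrest: Sharpe ratio = (22.2% − 0.5%) / 22.6% = 0.960
Ridgeline: Sharpe ratio = (15.7% − 0.5%) / 25.2% = 0.603
Highest: Goldcrest (0.960).

Goldcrest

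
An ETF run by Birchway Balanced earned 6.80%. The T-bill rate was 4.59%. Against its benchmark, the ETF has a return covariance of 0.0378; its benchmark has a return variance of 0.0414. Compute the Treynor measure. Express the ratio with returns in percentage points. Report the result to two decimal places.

β = Cov / Var = 0.0378 / 0.0414 = 0.9130
Treynor = (Rp − Rf) / β = (6.80% − 4.59%) / 0.9130 = 2.21 / 0.9130 = 2.4206

2.42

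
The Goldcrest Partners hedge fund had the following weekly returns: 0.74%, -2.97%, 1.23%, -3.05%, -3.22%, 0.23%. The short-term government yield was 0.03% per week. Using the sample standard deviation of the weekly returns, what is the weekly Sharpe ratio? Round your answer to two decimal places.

r̄ = (0.74 − 2.97 + 1.23 − 3.05 − 3.22 + 0.23) / 6 = -1.1733%
Σ(r − r̄)² = 22.3449; sample σ = √(22.3449/5) = 2.1140%
Sharpe = (r̄ − rf) / σ = (-1.1733 − 0.03) / 2.1140 = -1.2033 / 2.1140 = -0.5692

-0.57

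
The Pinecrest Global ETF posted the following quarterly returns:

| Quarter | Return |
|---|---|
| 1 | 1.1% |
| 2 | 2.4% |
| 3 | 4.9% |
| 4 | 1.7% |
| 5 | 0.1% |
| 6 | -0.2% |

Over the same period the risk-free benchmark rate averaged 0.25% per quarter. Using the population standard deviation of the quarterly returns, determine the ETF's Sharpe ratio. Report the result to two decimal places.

0.84

Mean return μ = 10.00 / 6 = 1.6667%
Population σ = √[Σ(r − μ)² / 6] = √[17.2533 / 6] = √2.8756 = 1.6958%
Sharpe = (μ − rf) / σ = (1.6667 − 0.25) / 1.6958 = 1.4167 / 1.6958 = 0.8354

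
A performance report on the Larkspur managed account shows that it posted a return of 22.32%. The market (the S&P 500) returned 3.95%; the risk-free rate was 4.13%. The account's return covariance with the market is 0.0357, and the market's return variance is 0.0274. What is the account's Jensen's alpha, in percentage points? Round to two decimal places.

β = Cov / Var = 0.0357 / 0.0274 = 1.3029
E[R] = Rf + β(Rm − Rf) = 4.13% + 1.3029 × (3.95% − 4.13%) = 3.8955%
α = Rp − E[R] = 22.32% − 3.8955% = 18.4245

18.42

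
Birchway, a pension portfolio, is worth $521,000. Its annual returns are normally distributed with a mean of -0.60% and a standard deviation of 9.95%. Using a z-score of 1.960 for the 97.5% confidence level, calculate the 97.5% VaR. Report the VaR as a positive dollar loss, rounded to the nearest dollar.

Return at the 97.5% tail: μ − z·σ = -0.60% − 1.960 × 9.95% = -0.6 − 19.5020 = -20.1020%
VaR = −(-20.1020%) × $521,000 = 20.1020% × $521,000 = $104,731

$104,731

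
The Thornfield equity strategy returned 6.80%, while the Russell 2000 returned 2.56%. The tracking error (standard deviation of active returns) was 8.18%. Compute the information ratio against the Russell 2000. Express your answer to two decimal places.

IR = (Rp − Rb) / TE = (6.80% − 2.56%) / 8.18% = 4.24% / 8.18% = 0.5183

0.52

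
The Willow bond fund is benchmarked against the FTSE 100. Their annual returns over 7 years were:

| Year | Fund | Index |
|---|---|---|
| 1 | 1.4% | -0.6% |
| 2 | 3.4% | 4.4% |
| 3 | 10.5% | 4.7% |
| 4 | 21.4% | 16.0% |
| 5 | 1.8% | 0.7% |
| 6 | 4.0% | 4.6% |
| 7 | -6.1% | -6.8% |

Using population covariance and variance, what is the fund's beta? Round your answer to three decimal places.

r̄p = 5.2000%,  r̄m = 3.2857%
Cov = Σ(rp − r̄p)(rm − r̄m) / 7 = 49.6300
Var(rm) = Σ(rm − r̄m)² / 7 = 41.4469
β = Cov / Var = 49.6300 / 41.4469 = 1.1974

1.197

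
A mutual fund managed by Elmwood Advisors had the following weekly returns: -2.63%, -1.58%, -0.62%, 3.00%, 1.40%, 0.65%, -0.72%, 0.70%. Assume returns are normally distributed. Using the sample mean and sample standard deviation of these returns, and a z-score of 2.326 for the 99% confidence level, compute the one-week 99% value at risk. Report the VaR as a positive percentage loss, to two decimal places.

r̄ = (-2.63 − 1.58 − 0.62 + 3 + 1.4 + 0.65 − 0.72 + 0.7) / 8 = 0.200 / 8 = 0.0250%
Σ(r − r̄)² = 22.1836; sample σ = √(22.1836/7) = 1.7802%
VaR = −(r̄ − z·σ) = −(0.0250 − 2.326 × 1.7802) = −(-4.1157) = 4.1157%

4.12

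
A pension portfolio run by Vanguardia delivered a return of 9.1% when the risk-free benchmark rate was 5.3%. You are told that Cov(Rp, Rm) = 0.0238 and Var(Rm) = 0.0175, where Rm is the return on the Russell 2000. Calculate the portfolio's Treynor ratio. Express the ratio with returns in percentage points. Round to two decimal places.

β = Cov / Var = 0.0238 / 0.0175 = 1.3600
Treynor = (Rp − Rf) / β = (9.1% − 5.3%) / 1.3600 = 3.80 / 1.3600 = 2.7941

2.79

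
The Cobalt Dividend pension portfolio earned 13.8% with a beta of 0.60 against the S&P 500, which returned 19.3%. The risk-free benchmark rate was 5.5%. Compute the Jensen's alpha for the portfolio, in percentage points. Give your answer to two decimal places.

0.02

CAPM expected return = Rf + β(Rm − Rf) = 5.5% + 0.60 × (19.3% − 5.5%) = 5.5 + 0.60 × 13.80 = 13.7800%
Jensen's α = Rp − E[R] = 13.8% − 13.7800% = 0.0200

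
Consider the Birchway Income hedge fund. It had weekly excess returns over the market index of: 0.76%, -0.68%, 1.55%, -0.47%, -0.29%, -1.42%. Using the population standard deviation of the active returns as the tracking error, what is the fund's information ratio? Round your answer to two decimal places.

-0.09

r̄ = (0.76 − 0.68 + 1.55 − 0.47 − 0.29 − 1.42) / 6 = -0.0917%
Population σ = √[Σ(r − r̄)² / 6] = √[5.7135 / 6] = √0.9523 = 0.9759%
IR = r̄ / tracking error = -0.0917 / 0.9759 = -0.0940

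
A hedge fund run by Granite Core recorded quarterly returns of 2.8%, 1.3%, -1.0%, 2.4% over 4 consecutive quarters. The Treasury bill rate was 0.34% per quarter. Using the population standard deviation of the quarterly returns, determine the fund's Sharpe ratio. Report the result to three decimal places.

0.701

μ = (2.8 + 1.3 − 1 + 2.4) / 4 = 1.3750%
Σ(r − μ)² = (2.8 − 1.3750)² + (1.3 − 1.3750)² + … = 8.7275
population σ = √(8.7275 / 4) = √2.1819 = 1.4771%
Sharpe = (μ − rf) / σ = (1.3750 − 0.34) / 1.4771 = 1.0350 / 1.4771 = 0.7007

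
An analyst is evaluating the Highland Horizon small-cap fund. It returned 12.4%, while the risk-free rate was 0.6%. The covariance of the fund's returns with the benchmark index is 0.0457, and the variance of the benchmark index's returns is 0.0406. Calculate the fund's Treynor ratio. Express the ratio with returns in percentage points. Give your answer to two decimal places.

β = Cov / Var = 0.0457 / 0.0406 = 1.1256
Treynor = (Rp − Rf) / β = (12.4% − 0.6%) / 1.1256 = 11.80 / 1.1256 = 10.4833

10.48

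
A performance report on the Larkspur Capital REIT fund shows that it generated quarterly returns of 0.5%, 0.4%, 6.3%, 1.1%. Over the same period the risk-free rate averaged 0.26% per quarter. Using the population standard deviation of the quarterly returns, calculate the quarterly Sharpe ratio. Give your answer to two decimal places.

Mean return r̄ = 8.30 / 4 = 2.0750%
Σ(r − r̄)² = 24.0875; population σ = √(24.0875/4) = 2.4540%
Sharpe = (r̄ − rf) / σ = (2.0750 − 0.26) / 2.4540 = 1.8150 / 2.4540 = 0.7396

0.74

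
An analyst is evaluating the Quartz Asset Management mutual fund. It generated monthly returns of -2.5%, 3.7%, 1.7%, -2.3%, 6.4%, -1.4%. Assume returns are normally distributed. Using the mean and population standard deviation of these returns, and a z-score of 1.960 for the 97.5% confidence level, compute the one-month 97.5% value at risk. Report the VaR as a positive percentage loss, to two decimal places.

r̄ = (-2.5 + 3.7 + 1.7 − 2.3 + 6.4 − 1.4) / 6 = 0.9333%
Population σ = √[Σ(r − r̄)² / 6] = √[65.8133 / 6] = √10.9689 = 3.3119%
VaR = −(r̄ − z·σ) = −(0.9333 − 1.960 × 3.3119) = −(-5.5580) = 5.5580%

5.56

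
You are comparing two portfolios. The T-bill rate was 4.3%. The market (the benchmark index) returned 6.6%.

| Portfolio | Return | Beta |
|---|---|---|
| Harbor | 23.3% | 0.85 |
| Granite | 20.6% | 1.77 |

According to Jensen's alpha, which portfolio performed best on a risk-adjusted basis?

Harbor: α = 23.3% − [4.3% + 0.85 × (6.6% − 4.3%)] = 17.045
Granite: α = 20.6% − [4.3% + 1.77 × (6.6% − 4.3%)] = 12.229
Highest: Harbor (17.045).

Harbor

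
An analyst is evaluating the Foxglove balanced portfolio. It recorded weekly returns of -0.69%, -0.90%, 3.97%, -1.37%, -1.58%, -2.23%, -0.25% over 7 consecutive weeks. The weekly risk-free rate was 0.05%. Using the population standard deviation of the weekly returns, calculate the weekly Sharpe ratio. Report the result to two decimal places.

-0.26

r̄ = (-0.69 − 0.9 + 3.97 − 1.37 − 1.58 − 2.23 − 0.25) / 7 = -3.050 / 7 = -0.4357%
Σ(r − r̄)² = 25.1268; population σ = √(25.1268/7) = 1.8946%
Sharpe = (r̄ − rf) / σ = (-0.4357 − 0.05) / 1.8946 = -0.4857 / 1.8946 = -0.2564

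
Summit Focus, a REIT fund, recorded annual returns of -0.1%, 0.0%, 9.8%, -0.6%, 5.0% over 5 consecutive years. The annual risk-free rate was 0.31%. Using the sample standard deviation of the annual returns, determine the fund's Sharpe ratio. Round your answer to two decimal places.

0.56

Mean return μ = 14.10 / 5 = 2.8200%
Σ(r − μ)² = (-0.1 − 2.8200)² + (0 − 2.8200)² + … = 81.6480
σ = √[81.6480 / 4] = 4.5180%
Sharpe = (μ − rf) / σ = (2.8200 − 0.31) / 4.5180 = 2.5100 / 4.5180 = 0.5556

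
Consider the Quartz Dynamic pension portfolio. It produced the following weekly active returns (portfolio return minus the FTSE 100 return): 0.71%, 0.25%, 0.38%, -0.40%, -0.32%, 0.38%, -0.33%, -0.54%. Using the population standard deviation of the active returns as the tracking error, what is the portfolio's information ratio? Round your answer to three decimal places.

0.037

Mean return r̄ = 0.130 / 8 = 0.0163%
Population std dev = √[1.5162 / 8] = 0.4353%
IR = r̄ / tracking error = 0.0163 / 0.4353 = 0.0374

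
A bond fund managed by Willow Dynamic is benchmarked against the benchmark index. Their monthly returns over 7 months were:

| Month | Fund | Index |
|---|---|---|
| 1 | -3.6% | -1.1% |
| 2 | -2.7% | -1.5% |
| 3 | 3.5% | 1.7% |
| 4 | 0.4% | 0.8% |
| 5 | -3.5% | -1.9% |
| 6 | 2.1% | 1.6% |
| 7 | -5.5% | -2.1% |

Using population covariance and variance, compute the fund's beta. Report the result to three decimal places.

r̄p = -1.3286%,  r̄m = -0.3571%
Cov = Σ(rp − r̄p)(rm − r̄m) / 7 = 4.6455
Var(rm) = Σ(rm − r̄m)² / 7 = 2.3824
β = Cov / Var = 4.6455 / 2.3824 = 1.9499

1.950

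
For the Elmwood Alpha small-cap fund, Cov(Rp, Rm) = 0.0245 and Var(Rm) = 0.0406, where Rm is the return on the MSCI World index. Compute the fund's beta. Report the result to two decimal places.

β = Cov(Rp, Rm) / Var(Rm) = 0.0245 / 0.0406 = 0.6034

0.60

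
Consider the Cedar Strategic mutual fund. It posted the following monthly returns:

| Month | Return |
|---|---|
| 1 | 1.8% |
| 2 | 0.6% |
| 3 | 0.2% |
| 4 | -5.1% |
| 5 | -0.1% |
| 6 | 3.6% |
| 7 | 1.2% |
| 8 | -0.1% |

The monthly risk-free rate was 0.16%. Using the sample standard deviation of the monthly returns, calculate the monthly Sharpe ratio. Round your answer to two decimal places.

r̄ = (1.8 + 0.6 + 0.2 − 5.1 − 0.1 + 3.6 + 1.2 − 0.1) / 8 = 0.2625%
Σ(r − r̄)² = (1.8 − 0.2625)² + (0.6 − 0.2625)² + … = 43.5188
σ = √[43.5188 / 7] = 2.4934%
Sharpe = (r̄ − rf) / σ = (0.2625 − 0.16) / 2.4934 = 0.1025 / 2.4934 = 0.0411

0.04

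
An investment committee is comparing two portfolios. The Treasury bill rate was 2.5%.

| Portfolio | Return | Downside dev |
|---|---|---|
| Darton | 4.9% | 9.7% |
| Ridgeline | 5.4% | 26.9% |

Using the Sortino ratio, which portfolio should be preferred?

Darton: Sortino ratio = (4.9% − 2.5%) / 9.7% = 0.247
Ridgeline: Sortino ratio = (5.4% − 2.5%) / 26.9% = 0.108
Highest: Darton (0.247).

Darton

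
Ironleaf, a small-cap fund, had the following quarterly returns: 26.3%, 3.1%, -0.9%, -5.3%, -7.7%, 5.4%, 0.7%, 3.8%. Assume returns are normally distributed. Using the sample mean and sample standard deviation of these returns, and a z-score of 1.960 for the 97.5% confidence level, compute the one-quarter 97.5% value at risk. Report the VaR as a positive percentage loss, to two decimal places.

17.15

Mean return r̄ = 25.40 / 8 = 3.1750%
Σ(r − r̄)² = 752.9350; sample σ = √(752.9350/7) = 10.3712%
VaR = −(r̄ − z·σ) = −(3.1750 − 1.960 × 10.3712) = −(-17.1526) = 17.1526%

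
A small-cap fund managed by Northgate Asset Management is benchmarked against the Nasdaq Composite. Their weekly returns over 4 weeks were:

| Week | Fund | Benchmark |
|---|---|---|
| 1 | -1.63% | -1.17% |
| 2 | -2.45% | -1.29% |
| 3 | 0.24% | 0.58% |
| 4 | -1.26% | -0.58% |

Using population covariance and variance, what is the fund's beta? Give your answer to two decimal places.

1.28

r̄p = -1.2750%,  r̄m = -0.6150%
Cov = Σ(rp − r̄p)(rm − r̄m) / 4 = 0.7003
Var(rm) = Σ(rm − r̄m)² / 4 = 0.5482
β = Cov / Var = 0.7003 / 0.5482 = 1.2775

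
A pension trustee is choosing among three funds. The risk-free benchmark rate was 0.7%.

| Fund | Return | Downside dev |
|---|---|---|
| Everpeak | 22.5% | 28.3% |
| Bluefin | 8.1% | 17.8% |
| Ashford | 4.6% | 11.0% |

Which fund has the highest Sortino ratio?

Everpeak: Sortino ratio = (22.5% − 0.7%) / 28.3% = 0.770
Bluefin: Sortino ratio = (8.1% − 0.7%) / 17.8% = 0.416
Ashford: Sortino ratio = (4.6% − 0.7%) / 11.0% = 0.355
Highest: Everpeak (0.770).

Everpeak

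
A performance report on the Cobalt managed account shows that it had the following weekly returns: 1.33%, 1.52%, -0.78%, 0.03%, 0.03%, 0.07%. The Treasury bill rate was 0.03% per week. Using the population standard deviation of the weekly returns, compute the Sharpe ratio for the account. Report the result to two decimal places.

0.42

r̄ = (1.33 + 1.52 − 0.78 + 0.03 + 0.03 + 0.07) / 6 = 2.200 / 6 = 0.3667%
Population σ = √[Σ(r − r̄)² / 6] = √[3.8877 / 6] = √0.6480 = 0.8050%
Sharpe = (r̄ − rf) / σ = (0.3667 − 0.03) / 0.8050 = 0.3367 / 0.8050 = 0.4183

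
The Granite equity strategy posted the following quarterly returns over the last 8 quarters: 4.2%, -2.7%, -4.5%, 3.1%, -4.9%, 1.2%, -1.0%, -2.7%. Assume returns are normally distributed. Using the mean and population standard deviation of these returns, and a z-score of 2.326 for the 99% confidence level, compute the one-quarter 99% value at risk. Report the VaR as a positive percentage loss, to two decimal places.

Mean return r̄ = -7.30 / 8 = -0.9125%
Population σ = √[Σ(r − r̄)² / 8] = √[81.8688 / 8] = √10.2336 = 3.1990%
VaR = −(r̄ − z·σ) = −(-0.9125 − 2.326 × 3.1990) = −(-8.3534) = 8.3534%

8.35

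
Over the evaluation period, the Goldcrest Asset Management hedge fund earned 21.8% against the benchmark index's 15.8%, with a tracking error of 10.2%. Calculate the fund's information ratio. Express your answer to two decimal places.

IR = (Rp − Rb) / TE = (21.8% − 15.8%) / 10.2% = 6.00% / 10.2% = 0.5882

0.59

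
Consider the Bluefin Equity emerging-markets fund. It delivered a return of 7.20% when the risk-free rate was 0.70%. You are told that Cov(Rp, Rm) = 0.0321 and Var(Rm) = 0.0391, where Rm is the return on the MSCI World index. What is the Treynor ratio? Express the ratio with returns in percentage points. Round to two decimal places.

7.92

β = Cov / Var = 0.0321 / 0.0391 = 0.8210
Treynor = (Rp − Rf) / β = (7.20% − 0.70%) / 0.8210 = 6.50 / 0.8210 = 7.9172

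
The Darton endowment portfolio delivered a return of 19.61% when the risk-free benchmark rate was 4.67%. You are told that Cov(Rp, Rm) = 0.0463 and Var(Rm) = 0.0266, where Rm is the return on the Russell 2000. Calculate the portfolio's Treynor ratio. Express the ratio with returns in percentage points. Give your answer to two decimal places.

β = Cov / Var = 0.0463 / 0.0266 = 1.7406
Treynor = (Rp − Rf) / β = (19.61% − 4.67%) / 1.7406 = 14.94 / 1.7406 = 8.5832

8.58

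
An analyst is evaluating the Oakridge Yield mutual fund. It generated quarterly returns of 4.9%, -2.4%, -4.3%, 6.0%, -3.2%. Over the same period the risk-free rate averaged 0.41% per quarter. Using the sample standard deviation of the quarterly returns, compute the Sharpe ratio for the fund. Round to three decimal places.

-0.043

μ = (4.9 − 2.4 − 4.3 + 6 − 3.2) / 5 = 0.2000%
Σ(r − μ)² = (4.9 − 0.2000)² + (-2.4 − 0.2000)² + … = 94.3000
sample σ = √(94.3000 / 4) = √23.5750 = 4.8554%
Sharpe = (μ − rf) / σ = (0.2000 − 0.41) / 4.8554 = -0.2100 / 4.8554 = -0.0433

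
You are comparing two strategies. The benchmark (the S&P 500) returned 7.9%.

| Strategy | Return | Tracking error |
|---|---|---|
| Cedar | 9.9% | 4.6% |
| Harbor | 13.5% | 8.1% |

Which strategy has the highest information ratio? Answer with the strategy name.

Cedar: IR = (9.9% − 7.9%) / 4.6% = 0.435
Harbor: IR = (13.5% − 7.9%) / 8.1% = 0.691
Highest: Harbor (0.691).

Harbor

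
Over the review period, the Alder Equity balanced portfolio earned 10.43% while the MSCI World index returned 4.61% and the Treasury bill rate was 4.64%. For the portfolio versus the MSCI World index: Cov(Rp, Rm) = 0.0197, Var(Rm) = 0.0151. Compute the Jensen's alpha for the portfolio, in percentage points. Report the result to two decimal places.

β = Cov / Var = 0.0197 / 0.0151 = 1.3046
E[R] = Rf + β(Rm − Rf) = 4.64% + 1.3046 × (4.61% − 4.64%) = 4.6009%
α = Rp − E[R] = 10.43% − 4.6009% = 5.8291

5.83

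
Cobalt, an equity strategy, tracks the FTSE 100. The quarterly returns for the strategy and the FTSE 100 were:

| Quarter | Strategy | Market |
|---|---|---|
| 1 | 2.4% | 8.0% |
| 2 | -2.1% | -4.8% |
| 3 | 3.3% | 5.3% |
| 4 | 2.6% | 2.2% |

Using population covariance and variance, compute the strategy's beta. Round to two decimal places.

r̄p = 1.5500%,  r̄m = 2.6750%
Cov = Σ(rp − r̄p)(rm − r̄m) / 4 = 8.9763
Var(rm) = Σ(rm − r̄m)² / 4 = 22.8369
β = Cov / Var = 8.9763 / 22.8369 = 0.3931

0.39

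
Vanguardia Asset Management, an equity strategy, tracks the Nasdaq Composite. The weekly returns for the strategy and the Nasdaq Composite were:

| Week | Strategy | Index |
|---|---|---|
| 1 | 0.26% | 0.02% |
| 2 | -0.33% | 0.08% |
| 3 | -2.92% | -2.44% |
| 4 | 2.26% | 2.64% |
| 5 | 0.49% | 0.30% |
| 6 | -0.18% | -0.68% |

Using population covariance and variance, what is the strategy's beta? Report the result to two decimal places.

r̄p = -0.0700%,  r̄m = -0.0133%
Cov = Σ(rp − r̄p)(rm − r̄m) / 6 = 2.2223
Var(rm) = Σ(rm − r̄m)² / 6 = 2.2469
β = Cov / Var = 2.2223 / 2.2469 = 0.9891

0.99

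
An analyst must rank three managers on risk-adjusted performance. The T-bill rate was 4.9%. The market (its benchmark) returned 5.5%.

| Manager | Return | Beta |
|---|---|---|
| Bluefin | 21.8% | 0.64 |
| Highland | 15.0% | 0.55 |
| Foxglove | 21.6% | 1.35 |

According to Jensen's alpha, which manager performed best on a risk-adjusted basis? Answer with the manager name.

Bluefin

Bluefin: α = 21.8% − [4.9% + 0.64 × (5.5% − 4.9%)] = 16.516
Highland: α = 15.0% − [4.9% + 0.55 × (5.5% − 4.9%)] = 9.770
Foxglove: α = 21.6% − [4.9% + 1.35 × (5.5% − 4.9%)] = 15.890
Highest: Bluefin (16.516).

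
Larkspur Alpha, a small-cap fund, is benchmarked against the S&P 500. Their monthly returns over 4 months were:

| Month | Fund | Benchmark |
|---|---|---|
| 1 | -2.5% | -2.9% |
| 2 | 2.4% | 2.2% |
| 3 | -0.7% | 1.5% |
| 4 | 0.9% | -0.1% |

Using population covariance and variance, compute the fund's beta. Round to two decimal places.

r̄p = 0.0250%,  r̄m = 0.1750%
Cov = Σ(rp − r̄p)(rm − r̄m) / 4 = 2.8431
Var(rm) = Σ(rm − r̄m)² / 4 = 3.8469
β = Cov / Var = 2.8431 / 3.8469 = 0.7391

0.74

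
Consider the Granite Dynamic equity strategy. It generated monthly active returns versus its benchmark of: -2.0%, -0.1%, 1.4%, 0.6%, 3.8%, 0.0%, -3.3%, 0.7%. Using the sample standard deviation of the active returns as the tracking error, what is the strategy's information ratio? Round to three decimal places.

0.064

r̄ = (-2 − 0.1 + 1.4 + 0.6 + 3.8 + 0 − 3.3 + 0.7) / 8 = 1.10 / 8 = 0.1375%
Sample std dev = √[31.9988 / 7] = 2.1380%
IR = r̄ / tracking error = 0.1375 / 2.1380 = 0.0643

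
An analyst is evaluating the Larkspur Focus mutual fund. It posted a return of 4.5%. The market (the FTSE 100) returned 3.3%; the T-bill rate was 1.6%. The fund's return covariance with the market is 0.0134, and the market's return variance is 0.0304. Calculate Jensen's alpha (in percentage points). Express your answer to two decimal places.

2.15

β = Cov / Var = 0.0134 / 0.0304 = 0.4408
E[R] = Rf + β(Rm − Rf) = 1.6% + 0.4408 × (3.3% − 1.6%) = 2.3494%
α = Rp − E[R] = 4.5% − 2.3494% = 2.1506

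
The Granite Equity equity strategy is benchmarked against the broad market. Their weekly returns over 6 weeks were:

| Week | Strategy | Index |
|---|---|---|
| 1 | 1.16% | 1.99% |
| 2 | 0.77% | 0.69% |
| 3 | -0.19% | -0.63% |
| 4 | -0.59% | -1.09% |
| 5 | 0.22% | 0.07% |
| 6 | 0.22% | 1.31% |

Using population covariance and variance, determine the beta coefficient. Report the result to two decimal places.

r̄p = 0.2650%,  r̄m = 0.3900%
Cov = Σ(rp − r̄p)(rm − r̄m) / 6 = 0.5477
Var(rm) = Σ(rm − r̄m)² / 6 = 1.1383
β = Cov / Var = 0.5477 / 1.1383 = 0.4812

0.48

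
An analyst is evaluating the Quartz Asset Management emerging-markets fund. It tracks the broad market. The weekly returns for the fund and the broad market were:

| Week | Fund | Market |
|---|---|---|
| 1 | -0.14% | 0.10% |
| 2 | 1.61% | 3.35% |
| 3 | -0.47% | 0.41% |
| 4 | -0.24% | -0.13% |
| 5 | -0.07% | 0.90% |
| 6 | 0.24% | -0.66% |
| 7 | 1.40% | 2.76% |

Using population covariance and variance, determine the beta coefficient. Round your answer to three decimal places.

0.479

r̄p = 0.3329%,  r̄m = 0.9614%
Cov = Σ(rp − r̄p)(rm − r̄m) / 7 = 0.9458
Var(rm) = Σ(rm − r̄m)² / 7 = 1.9729
β = Cov / Var = 0.9458 / 1.9729 = 0.4794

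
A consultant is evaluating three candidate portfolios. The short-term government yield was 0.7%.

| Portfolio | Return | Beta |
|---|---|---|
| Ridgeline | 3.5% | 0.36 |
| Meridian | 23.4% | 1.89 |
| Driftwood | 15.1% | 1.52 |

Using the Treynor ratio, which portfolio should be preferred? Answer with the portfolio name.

Meridian

Ridgeline: Treynor = (3.5% − 0.7%) / 0.36 = 7.778
Meridian: Treynor = (23.4% − 0.7%) / 1.89 = 12.011
Driftwood: Treynor = (15.1% − 0.7%) / 1.52 = 9.474
Highest: Meridian (12.011).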